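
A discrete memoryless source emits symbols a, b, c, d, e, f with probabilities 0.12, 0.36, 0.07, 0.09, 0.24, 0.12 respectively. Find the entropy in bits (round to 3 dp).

2.340 bits

H = −Σ pᵢ log₂ pᵢ.
−0.12·log₂(0.12) = 0.3671
−0.36·log₂(0.36) = 0.5306
−0.07·log₂(0.07) = 0.2686
−0.09·log₂(0.09) = 0.3127
−0.24·log₂(0.24) = 0.4941
−0.12·log₂(0.12) = 0.3671
Sum ≈ 2.3401 → 2.340 bits.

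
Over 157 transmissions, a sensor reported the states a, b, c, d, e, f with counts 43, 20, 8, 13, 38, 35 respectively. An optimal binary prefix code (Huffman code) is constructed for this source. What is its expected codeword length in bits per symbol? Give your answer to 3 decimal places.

2.395 bits/symbol

Probabilities are the counts divided by 157.
Repeatedly combine the two least-probable nodes; the expected code length is the sum of the merged weights.
merge 8/157 + 13/157 → 21/157
merge 20/157 + 21/157 → 41/157
merge 35/157 + 38/157 → 73/157
merge 41/157 + 43/157 → 84/157
merge 73/157 + 84/157 → 1
L = 21/157 + 41/157 + 73/157 + 84/157 + 1 = 376/157 ≈ 2.395 bits/symbol.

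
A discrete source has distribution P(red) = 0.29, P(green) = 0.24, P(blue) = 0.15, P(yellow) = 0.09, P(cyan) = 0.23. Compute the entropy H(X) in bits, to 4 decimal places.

H = −Σ pᵢ log₂ pᵢ.
−0.29·log₂(0.29) = 0.5179
−0.24·log₂(0.24) = 0.4941
−0.15·log₂(0.15) = 0.4105
−0.09·log₂(0.09) = 0.3127
−0.23·log₂(0.23) = 0.4877
Sum ≈ 2.2229 → 2.2229 bits.

2.2229 bits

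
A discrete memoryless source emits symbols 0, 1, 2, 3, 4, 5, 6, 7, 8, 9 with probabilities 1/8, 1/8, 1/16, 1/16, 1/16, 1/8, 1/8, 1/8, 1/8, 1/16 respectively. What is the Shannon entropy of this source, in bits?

3.25 bits

Each probability is a power of 1/2, so log₂(1/p) is an integer.
H = Σ p·log₂(1/p) = 1/8·3 + 1/8·3 + 1/16·4 + 1/16·4 + 1/16·4 + 1/8·3 + 1/8·3 + 1/8·3 + 1/8·3 + 1/16·4 = 3.25 bits.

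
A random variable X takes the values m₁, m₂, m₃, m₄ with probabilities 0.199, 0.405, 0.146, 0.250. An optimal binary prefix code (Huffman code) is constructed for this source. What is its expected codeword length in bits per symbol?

Repeatedly combine the two least-probable nodes; the expected code length is the sum of the merged weights.
merge 73/500 + 199/1000 → 69/200
merge 1/4 + 69/200 → 119/200
merge 81/200 + 119/200 → 1
L = 69/200 + 119/200 + 1 = 97/50 = 1.94 bits/symbol.

1.94 bits/symbol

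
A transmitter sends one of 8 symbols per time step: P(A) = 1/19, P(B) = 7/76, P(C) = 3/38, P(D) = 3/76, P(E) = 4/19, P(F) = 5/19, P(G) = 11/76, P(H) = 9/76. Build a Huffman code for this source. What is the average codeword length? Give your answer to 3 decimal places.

2.789 bits/symbol

Repeatedly combine the two least-probable nodes; the expected code length is the sum of the merged weights.
merge 3/76 + 1/19 → 7/76
merge 3/38 + 7/76 → 13/76
merge 7/76 + 9/76 → 4/19
merge 11/76 + 13/76 → 6/19
merge 4/19 + 4/19 → 8/19
merge 5/19 + 6/19 → 11/19
merge 8/19 + 11/19 → 1
L = 7/76 + 13/76 + 4/19 + 6/19 + 8/19 + 11/19 + 1 = 53/19 ≈ 2.789 bits/symbol.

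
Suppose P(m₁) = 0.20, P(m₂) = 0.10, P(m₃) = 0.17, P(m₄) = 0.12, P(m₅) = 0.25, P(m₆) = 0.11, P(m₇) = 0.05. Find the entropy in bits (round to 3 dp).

2.665 bits

H = −Σ pᵢ log₂ pᵢ.
−0.20·log₂(0.20) = 0.4644
−0.10·log₂(0.10) = 0.3322
−0.17·log₂(0.17) = 0.4346
−0.12·log₂(0.12) = 0.3671
−0.25·log₂(0.25) = 0.5000
−0.11·log₂(0.11) = 0.3503
−0.05·log₂(0.05) = 0.2161
Sum ≈ 2.6646 → 2.665 bits.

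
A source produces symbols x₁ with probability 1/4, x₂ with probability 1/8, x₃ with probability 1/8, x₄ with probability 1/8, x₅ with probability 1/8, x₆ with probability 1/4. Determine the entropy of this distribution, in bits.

Each probability is a power of 1/2, so log₂(1/p) is an integer.
H = Σ p·log₂(1/p) = 1/4·2 + 1/8·3 + 1/8·3 + 1/8·3 + 1/8·3 + 1/4·2 = 2.5 bits.

2.5 bits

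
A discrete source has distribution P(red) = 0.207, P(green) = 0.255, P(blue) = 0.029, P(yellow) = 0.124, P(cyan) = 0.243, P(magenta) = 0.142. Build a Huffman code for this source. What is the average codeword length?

Repeatedly combine the two least-probable nodes; the expected code length is the sum of the merged weights.
merge 29/1000 + 31/250 → 153/1000
merge 71/500 + 153/1000 → 59/200
merge 207/1000 + 243/1000 → 9/20
merge 51/200 + 59/200 → 11/20
merge 9/20 + 11/20 → 1
L = 153/1000 + 59/200 + 9/20 + 11/20 + 1 = 306/125 = 2.448 bits/symbol.

2.448 bits/symbol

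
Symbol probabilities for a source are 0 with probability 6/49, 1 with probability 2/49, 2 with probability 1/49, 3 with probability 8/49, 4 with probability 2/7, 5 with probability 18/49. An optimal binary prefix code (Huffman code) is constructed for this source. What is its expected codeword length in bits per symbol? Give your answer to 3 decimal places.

2.224 bits/symbol

Repeatedly combine the two least-probable nodes; the expected code length is the sum of the merged weights.
merge 1/49 + 2/49 → 3/49
merge 3/49 + 6/49 → 9/49
merge 8/49 + 9/49 → 17/49
merge 2/7 + 17/49 → 31/49
merge 18/49 + 31/49 → 1
L = 3/49 + 9/49 + 17/49 + 31/49 + 1 = 109/49 ≈ 2.224 bits/symbol.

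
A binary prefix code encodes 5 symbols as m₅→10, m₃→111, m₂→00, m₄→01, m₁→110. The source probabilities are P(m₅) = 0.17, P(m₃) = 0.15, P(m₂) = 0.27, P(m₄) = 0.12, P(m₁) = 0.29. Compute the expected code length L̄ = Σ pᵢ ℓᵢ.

2.44 bits/symbol

L̄ = Σ pᵢ·ℓᵢ = 0.17·2 + 0.15·3 + 0.27·2 + 0.12·2 + 0.29·3 = 2.44 bits/symbol.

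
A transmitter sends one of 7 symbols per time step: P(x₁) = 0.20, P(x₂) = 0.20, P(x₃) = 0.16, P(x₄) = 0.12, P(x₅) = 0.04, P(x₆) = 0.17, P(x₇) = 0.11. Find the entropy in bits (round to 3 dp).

2.689 bits

H = −Σ pᵢ log₂ pᵢ.
−0.20·log₂(0.20) = 0.4644
−0.20·log₂(0.20) = 0.4644
−0.16·log₂(0.16) = 0.4230
−0.12·log₂(0.12) = 0.3671
−0.04·log₂(0.04) = 0.1858
−0.17·log₂(0.17) = 0.4346
−0.11·log₂(0.11) = 0.3503
Sum ≈ 2.6895 → 2.689 bits.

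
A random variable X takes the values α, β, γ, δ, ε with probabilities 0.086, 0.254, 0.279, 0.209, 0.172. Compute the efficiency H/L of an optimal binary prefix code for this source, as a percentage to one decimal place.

98.7%

Entropy H = −Σ p log₂ p ≈ 2.2292 bits.
Huffman merges: 43/500+43/250→129/500; 209/1000+127/500→463/1000; 129/500+279/1000→537/1000; 463/1000+537/1000→1. L = 1129/500 ≈ 2.2580.
Efficiency = H/L = 2.2292/2.2580 = 98.7%.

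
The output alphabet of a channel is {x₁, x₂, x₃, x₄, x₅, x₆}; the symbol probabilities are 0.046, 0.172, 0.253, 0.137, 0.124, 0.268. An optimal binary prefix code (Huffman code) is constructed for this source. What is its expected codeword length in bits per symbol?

Repeatedly combine the two least-probable nodes; the expected code length is the sum of the merged weights.
merge 23/500 + 31/250 → 17/100
merge 137/1000 + 17/100 → 307/1000
merge 43/250 + 253/1000 → 17/40
merge 67/250 + 307/1000 → 23/40
merge 17/40 + 23/40 → 1
L = 17/100 + 307/1000 + 17/40 + 23/40 + 1 = 2477/1000 = 2.477 bits/symbol.

2.477 bits/symbol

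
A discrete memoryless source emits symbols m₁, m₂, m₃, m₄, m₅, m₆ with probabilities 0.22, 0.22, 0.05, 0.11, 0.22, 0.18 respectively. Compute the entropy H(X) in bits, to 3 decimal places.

2.453 bits

H = −Σ pᵢ log₂ pᵢ.
−0.22·log₂(0.22) = 0.4806
−0.22·log₂(0.22) = 0.4806
−0.05·log₂(0.05) = 0.2161
−0.11·log₂(0.11) = 0.3503
−0.22·log₂(0.22) = 0.4806
−0.18·log₂(0.18) = 0.4453
Sum ≈ 2.4534 → 2.453 bits.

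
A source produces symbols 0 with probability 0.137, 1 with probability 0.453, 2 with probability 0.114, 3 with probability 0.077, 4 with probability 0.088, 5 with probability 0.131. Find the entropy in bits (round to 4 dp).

2.2451 bits

H = −Σ pᵢ log₂ pᵢ.
−0.137·log₂(0.137) = 0.3929
−0.453·log₂(0.453) = 0.5175
−0.114·log₂(0.114) = 0.3571
−0.077·log₂(0.077) = 0.2848
−0.088·log₂(0.088) = 0.3086
−0.131·log₂(0.131) = 0.3841
Sum ≈ 2.2451 → 2.2451 bits.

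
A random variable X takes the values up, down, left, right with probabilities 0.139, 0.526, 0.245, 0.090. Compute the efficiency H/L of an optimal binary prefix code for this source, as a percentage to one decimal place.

99.4%

Entropy H = −Σ p log₂ p ≈ 1.6930 bits.
Huffman merges: 9/100+139/1000→229/1000; 229/1000+49/200→237/500; 237/500+263/500→1. L = 1703/1000 ≈ 1.7030.
Efficiency = H/L = 1.6930/1.7030 = 99.4%.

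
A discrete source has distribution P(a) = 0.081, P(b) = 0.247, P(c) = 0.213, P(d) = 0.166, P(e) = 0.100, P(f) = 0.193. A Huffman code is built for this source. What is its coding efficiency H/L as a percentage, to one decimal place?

98.4%

Entropy H = −Σ p log₂ p ≈ 2.4875 bits.
Huffman merges: 81/1000+1/10→181/1000; 83/500+181/1000→347/1000; 193/1000+213/1000→203/500; 247/1000+347/1000→297/500; 203/500+297/500→1. L = 316/125 ≈ 2.5280.
Efficiency = H/L = 2.4875/2.5280 = 98.4%.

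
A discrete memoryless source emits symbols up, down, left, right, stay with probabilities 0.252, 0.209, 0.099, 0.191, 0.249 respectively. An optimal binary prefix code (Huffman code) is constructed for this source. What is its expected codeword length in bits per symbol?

Repeatedly combine the two least-probable nodes; the expected code length is the sum of the merged weights.
merge 99/1000 + 191/1000 → 29/100
merge 209/1000 + 249/1000 → 229/500
merge 63/250 + 29/100 → 271/500
merge 229/500 + 271/500 → 1
L = 29/100 + 229/500 + 271/500 + 1 = 229/100 = 2.29 bits/symbol.

2.29 bits/symbol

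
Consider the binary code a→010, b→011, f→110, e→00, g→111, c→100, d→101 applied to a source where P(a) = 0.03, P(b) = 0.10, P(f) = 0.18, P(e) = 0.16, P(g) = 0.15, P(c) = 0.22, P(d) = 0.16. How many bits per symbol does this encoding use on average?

2.84 bits/symbol

L̄ = Σ pᵢ·ℓᵢ = 0.03·3 + 0.10·3 + 0.18·3 + 0.16·2 + 0.15·3 + 0.22·3 + 0.16·3 = 2.84 bits/symbol.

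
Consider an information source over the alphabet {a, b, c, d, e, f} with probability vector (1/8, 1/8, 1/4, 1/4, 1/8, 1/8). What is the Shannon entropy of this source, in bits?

2.5 bits

Each probability is a power of 1/2, so log₂(1/p) is an integer.
H = Σ p·log₂(1/p) = 1/8·3 + 1/8·3 + 1/4·2 + 1/4·2 + 1/8·3 + 1/8·3 = 2.5 bits.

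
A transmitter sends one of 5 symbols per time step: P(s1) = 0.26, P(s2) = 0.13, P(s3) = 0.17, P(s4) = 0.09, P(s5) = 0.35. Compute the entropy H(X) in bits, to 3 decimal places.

H = −Σ pᵢ log₂ pᵢ.
−0.26·log₂(0.26) = 0.5053
−0.13·log₂(0.13) = 0.3826
−0.17·log₂(0.17) = 0.4346
−0.09·log₂(0.09) = 0.3127
−0.35·log₂(0.35) = 0.5301
Sum ≈ 2.1653 → 2.165 bits.

2.165 bits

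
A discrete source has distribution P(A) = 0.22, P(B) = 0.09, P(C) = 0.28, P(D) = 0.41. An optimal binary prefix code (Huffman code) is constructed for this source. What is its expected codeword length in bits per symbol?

Repeatedly combine the two least-probable nodes; the expected code length is the sum of the merged weights.
merge 9/100 + 11/50 → 31/100
merge 7/25 + 31/100 → 59/100
merge 41/100 + 59/100 → 1
L = 31/100 + 59/100 + 1 = 19/10 = 1.9 bits/symbol.

1.9 bits/symbol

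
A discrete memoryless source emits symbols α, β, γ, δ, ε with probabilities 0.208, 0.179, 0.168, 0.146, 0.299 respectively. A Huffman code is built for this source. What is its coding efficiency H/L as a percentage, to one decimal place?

Entropy H = −Σ p log₂ p ≈ 2.2739 bits.
Huffman merges: 73/500+21/125→157/500; 179/1000+26/125→387/1000; 299/1000+157/500→613/1000; 387/1000+613/1000→1. L = 1157/500 ≈ 2.3140.
Efficiency = H/L = 2.2739/2.3140 = 98.3%.

98.3%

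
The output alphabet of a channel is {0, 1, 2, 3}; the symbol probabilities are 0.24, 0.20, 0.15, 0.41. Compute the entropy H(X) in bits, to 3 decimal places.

H = −Σ pᵢ log₂ pᵢ.
−0.24·log₂(0.24) = 0.4941
−0.20·log₂(0.20) = 0.4644
−0.15·log₂(0.15) = 0.4105
−0.41·log₂(0.41) = 0.5274
Sum ≈ 1.8964 → 1.896 bits.

1.896 bits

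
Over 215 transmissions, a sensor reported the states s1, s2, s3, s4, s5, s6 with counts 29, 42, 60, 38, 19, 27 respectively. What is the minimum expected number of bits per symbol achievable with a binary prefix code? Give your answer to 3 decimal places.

2.526 bits/symbol

Probabilities are the counts divided by 215.
Repeatedly combine the two least-probable nodes; the expected code length is the sum of the merged weights.
merge 19/215 + 27/215 → 46/215
merge 29/215 + 38/215 → 67/215
merge 42/215 + 46/215 → 88/215
merge 12/43 + 67/215 → 127/215
merge 88/215 + 127/215 → 1
L = 46/215 + 67/215 + 88/215 + 127/215 + 1 = 543/215 ≈ 2.526 bits/symbol.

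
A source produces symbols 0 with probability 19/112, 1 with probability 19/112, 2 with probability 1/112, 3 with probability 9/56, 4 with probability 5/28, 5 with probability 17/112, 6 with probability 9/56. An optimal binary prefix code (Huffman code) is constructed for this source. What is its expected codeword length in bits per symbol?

Repeatedly combine the two least-probable nodes; the expected code length is the sum of the merged weights.
merge 1/112 + 17/112 → 9/56
merge 9/56 + 9/56 → 9/28
merge 9/56 + 19/112 → 37/112
merge 19/112 + 5/28 → 39/112
merge 9/28 + 37/112 → 73/112
merge 39/112 + 73/112 → 1
L = 9/56 + 9/28 + 37/112 + 39/112 + 73/112 + 1 = 45/16 = 2.8125 bits/symbol.

2.8125 bits/symbol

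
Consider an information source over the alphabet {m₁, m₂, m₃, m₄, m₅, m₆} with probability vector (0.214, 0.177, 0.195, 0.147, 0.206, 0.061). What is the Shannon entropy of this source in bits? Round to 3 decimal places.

H = −Σ pᵢ log₂ pᵢ.
−0.214·log₂(0.214) = 0.4760
−0.177·log₂(0.177) = 0.4422
−0.195·log₂(0.195) = 0.4599
−0.147·log₂(0.147) = 0.4066
−0.206·log₂(0.206) = 0.4695
−0.061·log₂(0.061) = 0.2461
Sum ≈ 2.5004 → 2.500 bits.

2.500 bits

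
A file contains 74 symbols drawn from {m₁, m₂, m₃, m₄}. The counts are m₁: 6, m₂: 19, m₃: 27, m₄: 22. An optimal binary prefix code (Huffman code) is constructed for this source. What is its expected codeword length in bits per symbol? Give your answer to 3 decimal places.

1.973 bits/symbol

Probabilities are the counts divided by 74.
Repeatedly combine the two least-probable nodes; the expected code length is the sum of the merged weights.
merge 3/37 + 19/74 → 25/74
merge 11/37 + 25/74 → 47/74
merge 27/74 + 47/74 → 1
L = 25/74 + 47/74 + 1 = 73/37 ≈ 1.973 bits/symbol.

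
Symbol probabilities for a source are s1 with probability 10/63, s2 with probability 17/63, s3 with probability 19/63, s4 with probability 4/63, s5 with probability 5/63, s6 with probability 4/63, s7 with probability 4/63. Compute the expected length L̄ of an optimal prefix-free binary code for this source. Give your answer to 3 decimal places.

Repeatedly combine the two least-probable nodes; the expected code length is the sum of the merged weights.
merge 4/63 + 4/63 → 8/63
merge 4/63 + 5/63 → 1/7
merge 8/63 + 1/7 → 17/63
merge 10/63 + 17/63 → 3/7
merge 17/63 + 19/63 → 4/7
merge 3/7 + 4/7 → 1
L = 8/63 + 1/7 + 17/63 + 3/7 + 4/7 + 1 = 160/63 ≈ 2.540 bits/symbol.

2.540 bits/symbol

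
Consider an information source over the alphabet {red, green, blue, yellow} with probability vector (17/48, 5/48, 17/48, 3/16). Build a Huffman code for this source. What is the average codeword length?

Repeatedly combine the two least-probable nodes; the expected code length is the sum of the merged weights.
merge 5/48 + 3/16 → 7/24
merge 7/24 + 17/48 → 31/48
merge 17/48 + 31/48 → 1
L = 7/24 + 31/48 + 1 = 31/16 = 1.9375 bits/symbol.

1.9375 bits/symbol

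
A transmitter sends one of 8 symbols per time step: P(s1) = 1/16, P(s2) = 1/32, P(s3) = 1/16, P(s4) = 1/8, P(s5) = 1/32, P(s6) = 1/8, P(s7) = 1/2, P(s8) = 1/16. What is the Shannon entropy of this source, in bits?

Each probability is a power of 1/2, so log₂(1/p) is an integer.
H = Σ p·log₂(1/p) = 1/16·4 + 1/32·5 + 1/16·4 + 1/8·3 + 1/32·5 + 1/8·3 + 1/2·1 + 1/16·4 = 2.3125 bits.

2.3125 bits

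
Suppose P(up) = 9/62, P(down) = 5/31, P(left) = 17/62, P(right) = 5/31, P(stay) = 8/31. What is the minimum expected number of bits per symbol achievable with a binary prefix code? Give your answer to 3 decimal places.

Repeatedly combine the two least-probable nodes; the expected code length is the sum of the merged weights.
merge 9/62 + 5/31 → 19/62
merge 5/31 + 8/31 → 13/31
merge 17/62 + 19/62 → 18/31
merge 13/31 + 18/31 → 1
L = 19/62 + 13/31 + 18/31 + 1 = 143/62 ≈ 2.306 bits/symbol.

2.306 bits/symbol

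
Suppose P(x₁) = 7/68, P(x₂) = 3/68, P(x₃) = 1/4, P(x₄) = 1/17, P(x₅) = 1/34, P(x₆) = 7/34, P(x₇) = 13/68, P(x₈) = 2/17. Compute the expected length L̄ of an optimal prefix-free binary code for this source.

2.75 bits/symbol

Repeatedly combine the two least-probable nodes; the expected code length is the sum of the merged weights.
merge 1/34 + 3/68 → 5/68
merge 1/17 + 5/68 → 9/68
merge 7/68 + 2/17 → 15/68
merge 9/68 + 13/68 → 11/34
merge 7/34 + 15/68 → 29/68
merge 1/4 + 11/34 → 39/68
merge 29/68 + 39/68 → 1
L = 5/68 + 9/68 + 15/68 + 11/34 + 29/68 + 39/68 + 1 = 11/4 = 2.75 bits/symbol.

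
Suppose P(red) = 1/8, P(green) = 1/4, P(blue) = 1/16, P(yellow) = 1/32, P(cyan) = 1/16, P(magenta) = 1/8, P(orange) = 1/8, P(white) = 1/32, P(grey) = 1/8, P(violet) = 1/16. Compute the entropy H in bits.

Each probability is a power of 1/2, so log₂(1/p) is an integer.
H = Σ p·log₂(1/p) = 1/8·3 + 1/4·2 + 1/16·4 + 1/32·5 + 1/16·4 + 1/8·3 + 1/8·3 + 1/32·5 + 1/8·3 + 1/16·4 = 3.0625 bits.

3.0625 bits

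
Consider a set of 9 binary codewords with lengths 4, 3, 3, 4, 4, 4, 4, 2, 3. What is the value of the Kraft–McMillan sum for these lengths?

With common denominator 2^4 = 16: Σ 2^(−ℓᵢ) = 1/16 + 2/16 + 2/16 + 1/16 + 1/16 + 1/16 + 1/16 + 4/16 + 2/16 = 15/16 = 0.9375.

0.9375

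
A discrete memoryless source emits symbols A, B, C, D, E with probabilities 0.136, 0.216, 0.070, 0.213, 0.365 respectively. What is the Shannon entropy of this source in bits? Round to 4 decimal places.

H = −Σ pᵢ log₂ pᵢ.
−0.136·log₂(0.136) = 0.3915
−0.216·log₂(0.216) = 0.4776
−0.070·log₂(0.070) = 0.2686
−0.213·log₂(0.213) = 0.4752
−0.365·log₂(0.365) = 0.5307
Sum ≈ 2.1435 → 2.1435 bits.

2.1435 bits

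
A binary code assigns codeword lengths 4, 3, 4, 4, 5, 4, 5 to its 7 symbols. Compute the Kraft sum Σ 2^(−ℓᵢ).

With common denominator 2^5 = 32: Σ 2^(−ℓᵢ) = 2/32 + 4/32 + 2/32 + 2/32 + 1/32 + 2/32 + 1/32 = 14/32 = 0.4375.

0.4375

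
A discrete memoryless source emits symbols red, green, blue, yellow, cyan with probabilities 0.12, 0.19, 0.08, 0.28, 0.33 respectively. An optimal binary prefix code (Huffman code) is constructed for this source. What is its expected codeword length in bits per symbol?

Repeatedly combine the two least-probable nodes; the expected code length is the sum of the merged weights.
merge 2/25 + 3/25 → 1/5
merge 19/100 + 1/5 → 39/100
merge 7/25 + 33/100 → 61/100
merge 39/100 + 61/100 → 1
L = 1/5 + 39/100 + 61/100 + 1 = 11/5 = 2.2 bits/symbol.

2.2 bits/symbol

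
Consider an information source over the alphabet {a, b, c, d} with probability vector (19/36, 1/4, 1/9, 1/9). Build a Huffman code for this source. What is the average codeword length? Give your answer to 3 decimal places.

1.694 bits/symbol

Repeatedly combine the two least-probable nodes; the expected code length is the sum of the merged weights.
merge 1/9 + 1/9 → 2/9
merge 2/9 + 1/4 → 17/36
merge 17/36 + 19/36 → 1
L = 2/9 + 17/36 + 1 = 61/36 ≈ 1.694 bits/symbol.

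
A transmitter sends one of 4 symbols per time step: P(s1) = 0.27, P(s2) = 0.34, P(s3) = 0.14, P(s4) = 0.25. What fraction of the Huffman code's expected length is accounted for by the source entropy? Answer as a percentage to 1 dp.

Entropy H = −Σ p log₂ p ≈ 1.9363 bits.
Huffman merges: 7/50+1/4→39/100; 27/100+17/50→61/100; 39/100+61/100→1. L = 2 ≈ 2.0000.
Efficiency = H/L = 1.9363/2.0000 = 96.8%.

96.8%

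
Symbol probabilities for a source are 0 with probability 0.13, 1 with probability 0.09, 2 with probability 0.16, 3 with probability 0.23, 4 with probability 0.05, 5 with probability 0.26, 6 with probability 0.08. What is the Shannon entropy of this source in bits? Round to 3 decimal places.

2.619 bits

H = −Σ pᵢ log₂ pᵢ.
−0.13·log₂(0.13) = 0.3826
−0.09·log₂(0.09) = 0.3127
−0.16·log₂(0.16) = 0.4230
−0.23·log₂(0.23) = 0.4877
−0.05·log₂(0.05) = 0.2161
−0.26·log₂(0.26) = 0.5053
−0.08·log₂(0.08) = 0.2915
Sum ≈ 2.6189 → 2.619 bits.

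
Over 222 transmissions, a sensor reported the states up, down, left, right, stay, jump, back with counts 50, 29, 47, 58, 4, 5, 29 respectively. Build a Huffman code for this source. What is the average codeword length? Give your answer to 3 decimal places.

Probabilities are the counts divided by 222.
Repeatedly combine the two least-probable nodes; the expected code length is the sum of the merged weights.
merge 2/111 + 5/222 → 3/74
merge 3/74 + 29/222 → 19/111
merge 29/222 + 19/111 → 67/222
merge 47/222 + 25/111 → 97/222
merge 29/111 + 67/222 → 125/222
merge 97/222 + 125/222 → 1
L = 3/74 + 19/111 + 67/222 + 97/222 + 125/222 + 1 = 93/37 ≈ 2.514 bits/symbol.

2.514 bits/symbol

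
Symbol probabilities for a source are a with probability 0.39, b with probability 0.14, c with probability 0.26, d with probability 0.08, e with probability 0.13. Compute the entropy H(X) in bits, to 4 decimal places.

H = −Σ pᵢ log₂ pᵢ.
−0.39·log₂(0.39) = 0.5298
−0.14·log₂(0.14) = 0.3971
−0.26·log₂(0.26) = 0.5053
−0.08·log₂(0.08) = 0.2915
−0.13·log₂(0.13) = 0.3826
Sum ≈ 2.1063 → 2.1063 bits.

2.1063 bits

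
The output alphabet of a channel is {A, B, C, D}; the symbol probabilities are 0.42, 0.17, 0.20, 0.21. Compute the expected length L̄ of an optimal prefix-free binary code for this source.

Repeatedly combine the two least-probable nodes; the expected code length is the sum of the merged weights.
merge 17/100 + 1/5 → 37/100
merge 21/100 + 37/100 → 29/50
merge 21/50 + 29/50 → 1
L = 37/100 + 29/50 + 1 = 39/20 = 1.95 bits/symbol.

1.95 bits/symbol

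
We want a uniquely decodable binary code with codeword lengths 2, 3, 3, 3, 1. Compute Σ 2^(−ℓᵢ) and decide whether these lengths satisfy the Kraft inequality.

1.125; no

With common denominator 2^3 = 8: Σ 2^(−ℓᵢ) = 2/8 + 1/8 + 1/8 + 1/8 + 4/8 = 9/8 = 1.125.
Kraft's inequality requires Σ ≤ 1; here Σ = 1.125 > 1, so no such prefix code exists.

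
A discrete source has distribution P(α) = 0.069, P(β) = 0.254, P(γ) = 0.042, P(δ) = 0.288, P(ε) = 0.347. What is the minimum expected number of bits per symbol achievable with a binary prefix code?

Repeatedly combine the two least-probable nodes; the expected code length is the sum of the merged weights.
merge 21/500 + 69/1000 → 111/1000
merge 111/1000 + 127/500 → 73/200
merge 36/125 + 347/1000 → 127/200
merge 73/200 + 127/200 → 1
L = 111/1000 + 73/200 + 127/200 + 1 = 2111/1000 = 2.111 bits/symbol.

2.111 bits/symbol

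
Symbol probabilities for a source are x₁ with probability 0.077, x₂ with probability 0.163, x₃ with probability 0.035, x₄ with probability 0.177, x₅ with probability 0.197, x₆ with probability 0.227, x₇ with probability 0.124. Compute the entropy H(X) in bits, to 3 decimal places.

H = −Σ pᵢ log₂ pᵢ.
−0.077·log₂(0.077) = 0.2848
−0.163·log₂(0.163) = 0.4266
−0.035·log₂(0.035) = 0.1693
−0.177·log₂(0.177) = 0.4422
−0.197·log₂(0.197) = 0.4617
−0.227·log₂(0.227) = 0.4856
−0.124·log₂(0.124) = 0.3734
Sum ≈ 2.6436 → 2.644 bits.

2.644 bits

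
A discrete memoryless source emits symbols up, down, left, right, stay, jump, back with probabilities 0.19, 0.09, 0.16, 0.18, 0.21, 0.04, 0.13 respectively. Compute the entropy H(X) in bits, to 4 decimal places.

2.6774 bits

H = −Σ pᵢ log₂ pᵢ.
−0.19·log₂(0.19) = 0.4552
−0.09·log₂(0.09) = 0.3127
−0.16·log₂(0.16) = 0.4230
−0.18·log₂(0.18) = 0.4453
−0.21·log₂(0.21) = 0.4728
−0.04·log₂(0.04) = 0.1858
−0.13·log₂(0.13) = 0.3826
Sum ≈ 2.6774 → 2.6774 bits.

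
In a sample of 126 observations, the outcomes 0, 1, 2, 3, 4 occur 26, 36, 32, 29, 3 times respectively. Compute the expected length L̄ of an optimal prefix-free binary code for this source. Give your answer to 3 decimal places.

2.230 bits/symbol

Probabilities are the counts divided by 126.
Repeatedly combine the two least-probable nodes; the expected code length is the sum of the merged weights.
merge 1/42 + 13/63 → 29/126
merge 29/126 + 29/126 → 29/63
merge 16/63 + 2/7 → 34/63
merge 29/63 + 34/63 → 1
L = 29/126 + 29/63 + 34/63 + 1 = 281/126 ≈ 2.230 bits/symbol.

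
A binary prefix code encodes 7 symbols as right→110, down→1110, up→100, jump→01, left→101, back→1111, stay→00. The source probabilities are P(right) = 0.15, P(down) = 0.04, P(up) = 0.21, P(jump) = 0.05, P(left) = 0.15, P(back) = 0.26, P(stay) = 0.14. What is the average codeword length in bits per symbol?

3.11 bits/symbol

L̄ = Σ pᵢ·ℓᵢ = 0.15·3 + 0.04·4 + 0.21·3 + 0.05·2 + 0.15·3 + 0.26·4 + 0.14·2 = 3.11 bits/symbol.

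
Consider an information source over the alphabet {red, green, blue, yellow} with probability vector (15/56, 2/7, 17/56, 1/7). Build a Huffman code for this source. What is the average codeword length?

2 bits/symbol

Repeatedly combine the two least-probable nodes; the expected code length is the sum of the merged weights.
merge 1/7 + 15/56 → 23/56
merge 2/7 + 17/56 → 33/56
merge 23/56 + 33/56 → 1
L = 23/56 + 33/56 + 1 = 2 bits/symbol.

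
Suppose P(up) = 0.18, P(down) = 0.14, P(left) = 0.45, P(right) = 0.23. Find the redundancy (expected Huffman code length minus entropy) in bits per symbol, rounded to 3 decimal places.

0.022 bits

Entropy H = −Σ p log₂ p ≈ 1.8485 bits.
Huffman merges: 7/50+9/50→8/25; 23/100+8/25→11/20; 9/20+11/20→1. L = 187/100 ≈ 1.8700.
L − H = 1.8700 − 1.8485 = 0.022 bits.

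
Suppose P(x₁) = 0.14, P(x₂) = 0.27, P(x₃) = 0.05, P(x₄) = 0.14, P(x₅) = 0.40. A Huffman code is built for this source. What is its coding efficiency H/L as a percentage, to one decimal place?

Entropy H = −Σ p log₂ p ≈ 2.0491 bits.
Huffman merges: 1/20+7/50→19/100; 7/50+19/100→33/100; 27/100+33/100→3/5; 2/5+3/5→1. L = 53/25 ≈ 2.1200.
Efficiency = H/L = 2.0491/2.1200 = 96.7%.

96.7%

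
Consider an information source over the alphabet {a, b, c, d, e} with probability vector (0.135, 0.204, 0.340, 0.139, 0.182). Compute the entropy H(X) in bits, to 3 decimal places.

2.230 bits

H = −Σ pᵢ log₂ pᵢ.
−0.135·log₂(0.135) = 0.3900
−0.204·log₂(0.204) = 0.4678
−0.340·log₂(0.340) = 0.5292
−0.139·log₂(0.139) = 0.3957
−0.182·log₂(0.182) = 0.4474
Sum ≈ 2.2301 → 2.230 bits.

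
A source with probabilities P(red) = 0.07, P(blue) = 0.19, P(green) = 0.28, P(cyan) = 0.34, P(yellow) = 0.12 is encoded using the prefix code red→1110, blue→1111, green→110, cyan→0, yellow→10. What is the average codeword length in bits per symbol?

2.46 bits/symbol

L̄ = Σ pᵢ·ℓᵢ = 0.07·4 + 0.19·4 + 0.28·3 + 0.34·1 + 0.12·2 = 2.46 bits/symbol.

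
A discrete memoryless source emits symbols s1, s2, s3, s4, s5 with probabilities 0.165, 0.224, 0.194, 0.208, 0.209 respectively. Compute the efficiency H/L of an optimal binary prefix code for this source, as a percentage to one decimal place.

98.1%

Entropy H = −Σ p log₂ p ≈ 2.3146 bits.
Huffman merges: 33/200+97/500→359/1000; 26/125+209/1000→417/1000; 28/125+359/1000→583/1000; 417/1000+583/1000→1. L = 2359/1000 ≈ 2.3590.
Efficiency = H/L = 2.3146/2.3590 = 98.1%.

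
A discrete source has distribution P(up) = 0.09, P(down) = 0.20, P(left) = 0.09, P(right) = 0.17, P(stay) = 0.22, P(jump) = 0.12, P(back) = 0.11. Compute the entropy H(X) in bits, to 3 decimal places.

2.722 bits

H = −Σ pᵢ log₂ pᵢ.
−0.09·log₂(0.09) = 0.3127
−0.20·log₂(0.20) = 0.4644
−0.09·log₂(0.09) = 0.3127
−0.17·log₂(0.17) = 0.4346
−0.22·log₂(0.22) = 0.4806
−0.12·log₂(0.12) = 0.3671
−0.11·log₂(0.11) = 0.3503
Sum ≈ 2.7222 → 2.722 bits.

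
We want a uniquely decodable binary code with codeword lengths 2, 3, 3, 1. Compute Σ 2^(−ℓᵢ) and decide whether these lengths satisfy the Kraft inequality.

With common denominator 2^3 = 8: Σ 2^(−ℓᵢ) = 2/8 + 1/8 + 1/8 + 4/8 = 8/8 = 1.
Kraft's inequality requires Σ ≤ 1; here Σ = 1 ≤ 1, so such a prefix code exists.

1; yes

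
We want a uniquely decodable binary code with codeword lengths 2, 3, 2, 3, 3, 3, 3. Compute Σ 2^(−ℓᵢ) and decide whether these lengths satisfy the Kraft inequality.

1.125; no

With common denominator 2^3 = 8: Σ 2^(−ℓᵢ) = 2/8 + 1/8 + 2/8 + 1/8 + 1/8 + 1/8 + 1/8 = 9/8 = 1.125.
Kraft's inequality requires Σ ≤ 1; here Σ = 1.125 > 1, so no such prefix code exists.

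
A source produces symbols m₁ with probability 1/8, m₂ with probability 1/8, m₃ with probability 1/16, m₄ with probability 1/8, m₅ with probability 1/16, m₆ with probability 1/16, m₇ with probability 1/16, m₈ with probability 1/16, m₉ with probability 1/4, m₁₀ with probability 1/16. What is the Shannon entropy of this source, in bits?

Each probability is a power of 1/2, so log₂(1/p) is an integer.
H = Σ p·log₂(1/p) = 1/8·3 + 1/8·3 + 1/16·4 + 1/8·3 + 1/16·4 + 1/16·4 + 1/16·4 + 1/16·4 + 1/4·2 + 1/16·4 = 3.125 bits.

3.125 bits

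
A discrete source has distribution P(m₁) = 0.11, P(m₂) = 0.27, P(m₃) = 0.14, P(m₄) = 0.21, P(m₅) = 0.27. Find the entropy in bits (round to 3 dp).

H = −Σ pᵢ log₂ pᵢ.
−0.11·log₂(0.11) = 0.3503
−0.27·log₂(0.27) = 0.5100
−0.14·log₂(0.14) = 0.3971
−0.21·log₂(0.21) = 0.4728
−0.27·log₂(0.27) = 0.5100
Sum ≈ 2.2403 → 2.240 bits.

2.240 bits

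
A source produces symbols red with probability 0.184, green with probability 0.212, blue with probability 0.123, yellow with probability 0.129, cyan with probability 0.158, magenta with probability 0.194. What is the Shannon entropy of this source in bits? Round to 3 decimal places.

H = −Σ pᵢ log₂ pᵢ.
−0.184·log₂(0.184) = 0.4494
−0.212·log₂(0.212) = 0.4744
−0.123·log₂(0.123) = 0.3719
−0.129·log₂(0.129) = 0.3811
−0.158·log₂(0.158) = 0.4206
−0.194·log₂(0.194) = 0.4590
Sum ≈ 2.5564 → 2.556 bits.

2.556 bits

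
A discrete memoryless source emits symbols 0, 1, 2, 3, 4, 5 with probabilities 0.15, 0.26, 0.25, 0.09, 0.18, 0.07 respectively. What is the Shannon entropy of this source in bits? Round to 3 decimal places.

H = −Σ pᵢ log₂ pᵢ.
−0.15·log₂(0.15) = 0.4105
−0.26·log₂(0.26) = 0.5053
−0.25·log₂(0.25) = 0.5000
−0.09·log₂(0.09) = 0.3127
−0.18·log₂(0.18) = 0.4453
−0.07·log₂(0.07) = 0.2686
Sum ≈ 2.4423 → 2.442 bits.

2.442 bits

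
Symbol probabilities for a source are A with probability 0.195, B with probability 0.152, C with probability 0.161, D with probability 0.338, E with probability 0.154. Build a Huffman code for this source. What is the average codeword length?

Repeatedly combine the two least-probable nodes; the expected code length is the sum of the merged weights.
merge 19/125 + 77/500 → 153/500
merge 161/1000 + 39/200 → 89/250
merge 153/500 + 169/500 → 161/250
merge 89/250 + 161/250 → 1
L = 153/500 + 89/250 + 161/250 + 1 = 1153/500 = 2.306 bits/symbol.

2.306 bits/symbol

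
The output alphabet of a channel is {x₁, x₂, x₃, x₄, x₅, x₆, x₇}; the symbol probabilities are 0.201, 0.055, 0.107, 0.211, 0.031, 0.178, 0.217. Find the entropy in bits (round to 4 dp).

H = −Σ pᵢ log₂ pᵢ.
−0.201·log₂(0.201) = 0.4653
−0.055·log₂(0.055) = 0.2301
−0.107·log₂(0.107) = 0.3450
−0.211·log₂(0.211) = 0.4736
−0.031·log₂(0.031) = 0.1554
−0.178·log₂(0.178) = 0.4432
−0.217·log₂(0.217) = 0.4783
Sum ≈ 2.5909 → 2.5909 bits.

2.5909 bits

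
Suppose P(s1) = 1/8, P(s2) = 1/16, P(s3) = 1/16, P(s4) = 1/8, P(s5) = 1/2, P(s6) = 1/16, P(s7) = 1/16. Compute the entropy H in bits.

Each probability is a power of 1/2, so log₂(1/p) is an integer.
H = Σ p·log₂(1/p) = 1/8·3 + 1/16·4 + 1/16·4 + 1/8·3 + 1/2·1 + 1/16·4 + 1/16·4 = 2.25 bits.

2.25 bits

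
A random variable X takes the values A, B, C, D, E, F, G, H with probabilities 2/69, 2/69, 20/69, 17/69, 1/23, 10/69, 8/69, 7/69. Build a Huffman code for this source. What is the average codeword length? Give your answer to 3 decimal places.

2.623 bits/symbol

Repeatedly combine the two least-probable nodes; the expected code length is the sum of the merged weights.
merge 2/69 + 2/69 → 4/69
merge 1/23 + 4/69 → 7/69
merge 7/69 + 7/69 → 14/69
merge 8/69 + 10/69 → 6/23
merge 14/69 + 17/69 → 31/69
merge 6/23 + 20/69 → 38/69
merge 31/69 + 38/69 → 1
L = 4/69 + 7/69 + 14/69 + 6/23 + 31/69 + 38/69 + 1 = 181/69 ≈ 2.623 bits/symbol.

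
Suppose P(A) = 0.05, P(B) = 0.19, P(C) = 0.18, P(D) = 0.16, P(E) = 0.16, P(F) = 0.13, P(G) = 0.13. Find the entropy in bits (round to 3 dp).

2.728 bits

H = −Σ pᵢ log₂ pᵢ.
−0.05·log₂(0.05) = 0.2161
−0.19·log₂(0.19) = 0.4552
−0.18·log₂(0.18) = 0.4453
−0.16·log₂(0.16) = 0.4230
−0.16·log₂(0.16) = 0.4230
−0.13·log₂(0.13) = 0.3826
−0.13·log₂(0.13) = 0.3826
Sum ≈ 2.7280 → 2.728 bits.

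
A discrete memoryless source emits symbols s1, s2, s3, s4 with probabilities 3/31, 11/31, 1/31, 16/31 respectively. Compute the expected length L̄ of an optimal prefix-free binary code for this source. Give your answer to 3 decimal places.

1.613 bits/symbol

Repeatedly combine the two least-probable nodes; the expected code length is the sum of the merged weights.
merge 1/31 + 3/31 → 4/31
merge 4/31 + 11/31 → 15/31
merge 15/31 + 16/31 → 1
L = 4/31 + 15/31 + 1 = 50/31 ≈ 1.613 bits/symbol.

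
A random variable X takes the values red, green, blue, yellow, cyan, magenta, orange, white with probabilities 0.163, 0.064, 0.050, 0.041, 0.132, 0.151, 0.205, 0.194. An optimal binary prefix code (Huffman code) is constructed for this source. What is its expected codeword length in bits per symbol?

2.847 bits/symbol

Repeatedly combine the two least-probable nodes; the expected code length is the sum of the merged weights.
merge 41/1000 + 1/20 → 91/1000
merge 8/125 + 91/1000 → 31/200
merge 33/250 + 151/1000 → 283/1000
merge 31/200 + 163/1000 → 159/500
merge 97/500 + 41/200 → 399/1000
merge 283/1000 + 159/500 → 601/1000
merge 399/1000 + 601/1000 → 1
L = 91/1000 + 31/200 + 283/1000 + 159/500 + 399/1000 + 601/1000 + 1 = 2847/1000 = 2.847 bits/symbol.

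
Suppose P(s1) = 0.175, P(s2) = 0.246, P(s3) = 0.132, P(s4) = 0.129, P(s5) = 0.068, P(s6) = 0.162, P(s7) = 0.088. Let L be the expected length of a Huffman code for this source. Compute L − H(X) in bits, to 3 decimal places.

0.033 bits

Entropy H = −Σ p log₂ p ≈ 2.7022 bits.
Huffman merges: 17/250+11/125→39/250; 129/1000+33/250→261/1000; 39/250+81/500→159/500; 7/40+123/500→421/1000; 261/1000+159/500→579/1000; 421/1000+579/1000→1. L = 547/200 ≈ 2.7350.
L − H = 2.7350 − 2.7022 = 0.033 bits.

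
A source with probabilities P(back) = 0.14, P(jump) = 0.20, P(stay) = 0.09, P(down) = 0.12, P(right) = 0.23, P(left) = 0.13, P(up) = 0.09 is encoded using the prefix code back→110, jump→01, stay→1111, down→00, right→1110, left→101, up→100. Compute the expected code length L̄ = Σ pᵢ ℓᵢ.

3 bits/symbol

L̄ = Σ pᵢ·ℓᵢ = 0.14·3 + 0.20·2 + 0.09·4 + 0.12·2 + 0.23·4 + 0.13·3 + 0.09·3 = 3 bits/symbol.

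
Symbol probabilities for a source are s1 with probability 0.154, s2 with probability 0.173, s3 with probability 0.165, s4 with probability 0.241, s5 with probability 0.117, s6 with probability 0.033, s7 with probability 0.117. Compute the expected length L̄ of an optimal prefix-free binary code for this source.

Repeatedly combine the two least-probable nodes; the expected code length is the sum of the merged weights.
merge 33/1000 + 117/1000 → 3/20
merge 117/1000 + 3/20 → 267/1000
merge 77/500 + 33/200 → 319/1000
merge 173/1000 + 241/1000 → 207/500
merge 267/1000 + 319/1000 → 293/500
merge 207/500 + 293/500 → 1
L = 3/20 + 267/1000 + 319/1000 + 207/500 + 293/500 + 1 = 342/125 = 2.736 bits/symbol.

2.736 bits/symbol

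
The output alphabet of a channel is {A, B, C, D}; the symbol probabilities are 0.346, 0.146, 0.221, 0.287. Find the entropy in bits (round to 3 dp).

1.933 bits

H = −Σ pᵢ log₂ pᵢ.
−0.346·log₂(0.346) = 0.5298
−0.146·log₂(0.146) = 0.4053
−0.221·log₂(0.221) = 0.4813
−0.287·log₂(0.287) = 0.5169
Sum ≈ 1.9332 → 1.933 bits.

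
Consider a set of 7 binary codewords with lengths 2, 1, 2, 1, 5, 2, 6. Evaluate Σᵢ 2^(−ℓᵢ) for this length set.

With common denominator 2^6 = 64: Σ 2^(−ℓᵢ) = 16/64 + 32/64 + 16/64 + 32/64 + 2/64 + 16/64 + 1/64 = 115/64 = 1.796875.

1.796875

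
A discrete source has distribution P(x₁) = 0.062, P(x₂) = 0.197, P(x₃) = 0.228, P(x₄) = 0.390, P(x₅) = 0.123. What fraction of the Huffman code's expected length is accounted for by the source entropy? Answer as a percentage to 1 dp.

96.4%

Entropy H = −Σ p log₂ p ≈ 2.0984 bits.
Huffman merges: 31/500+123/1000→37/200; 37/200+197/1000→191/500; 57/250+191/500→61/100; 39/100+61/100→1. L = 2177/1000 ≈ 2.1770.
Efficiency = H/L = 2.0984/2.1770 = 96.4%.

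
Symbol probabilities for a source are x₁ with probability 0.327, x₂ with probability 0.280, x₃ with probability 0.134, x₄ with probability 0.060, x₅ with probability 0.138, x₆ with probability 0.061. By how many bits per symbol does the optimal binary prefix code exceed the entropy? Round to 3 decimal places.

0.062 bits

Entropy H = −Σ p log₂ p ≈ 2.3141 bits.
Huffman merges: 3/50+61/1000→121/1000; 121/1000+67/500→51/200; 69/500+51/200→393/1000; 7/25+327/1000→607/1000; 393/1000+607/1000→1. L = 297/125 ≈ 2.3760.
L − H = 2.3760 − 2.3141 = 0.062 bits.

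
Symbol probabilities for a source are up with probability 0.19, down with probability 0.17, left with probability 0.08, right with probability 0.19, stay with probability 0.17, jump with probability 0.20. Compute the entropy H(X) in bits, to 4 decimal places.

H = −Σ pᵢ log₂ pᵢ.
−0.19·log₂(0.19) = 0.4552
−0.17·log₂(0.17) = 0.4346
−0.08·log₂(0.08) = 0.2915
−0.19·log₂(0.19) = 0.4552
−0.17·log₂(0.17) = 0.4346
−0.20·log₂(0.20) = 0.4644
Sum ≈ 2.5355 → 2.5355 bits.

2.5355 bits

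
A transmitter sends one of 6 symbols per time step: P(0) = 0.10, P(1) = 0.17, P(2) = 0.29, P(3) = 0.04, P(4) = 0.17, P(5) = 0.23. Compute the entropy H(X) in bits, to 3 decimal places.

H = −Σ pᵢ log₂ pᵢ.
−0.10·log₂(0.10) = 0.3322
−0.17·log₂(0.17) = 0.4346
−0.29·log₂(0.29) = 0.5179
−0.04·log₂(0.04) = 0.1858
−0.17·log₂(0.17) = 0.4346
−0.23·log₂(0.23) = 0.4877
Sum ≈ 2.3927 → 2.393 bits.

2.393 bits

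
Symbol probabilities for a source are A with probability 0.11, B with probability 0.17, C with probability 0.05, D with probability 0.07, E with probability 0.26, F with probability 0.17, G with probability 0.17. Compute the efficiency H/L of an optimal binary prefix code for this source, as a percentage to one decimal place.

98.3%

Entropy H = −Σ p log₂ p ≈ 2.6440 bits.
Huffman merges: 1/20+7/100→3/25; 11/100+3/25→23/100; 17/100+17/100→17/50; 17/100+23/100→2/5; 13/50+17/50→3/5; 2/5+3/5→1. L = 269/100 ≈ 2.6900.
Efficiency = H/L = 2.6440/2.6900 = 98.3%.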